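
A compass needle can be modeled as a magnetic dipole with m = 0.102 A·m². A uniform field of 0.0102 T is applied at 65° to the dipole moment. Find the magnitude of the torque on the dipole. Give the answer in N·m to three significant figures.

Torque on a magnetic dipole: τ = mB sinθ.
τ = (0.102)(0.0102)·sin65° = 9.429×10⁻⁴ N·m.

τ ≈ 9.43×10⁻⁴ N·m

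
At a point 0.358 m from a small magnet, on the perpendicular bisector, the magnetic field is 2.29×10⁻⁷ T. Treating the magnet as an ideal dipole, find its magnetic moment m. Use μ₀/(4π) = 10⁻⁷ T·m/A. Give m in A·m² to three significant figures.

In the equatorial plane B = (μ₀/4π)·m/r³, so m = Br³·4π/(μ₀).
m = (2.29×10⁻⁷)·(0.358)³ / (10⁻⁷) = 0.1051 A·m².

m ≈ 0.105 A·m²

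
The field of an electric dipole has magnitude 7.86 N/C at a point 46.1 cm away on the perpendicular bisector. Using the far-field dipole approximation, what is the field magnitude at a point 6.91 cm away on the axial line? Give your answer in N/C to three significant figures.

E ≈ 4670 N/C

Dipole fields scale as 1/r³ in the far field.
The axial field is twice the equatorial field at the same r, so the geometry factor is 2/1.
E₂ = E₁ · (2/1) · (r₁/r₂)³ = 7.86 · 2 · (46.1/6.91)³.
(r₁/r₂)³ = (6.671)³ = 296.9.
E₂ ≈ 4668 N/C.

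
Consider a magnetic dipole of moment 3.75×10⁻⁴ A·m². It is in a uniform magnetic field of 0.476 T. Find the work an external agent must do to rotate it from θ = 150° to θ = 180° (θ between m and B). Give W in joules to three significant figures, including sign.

W_ext = ΔU = −mB cosθ₂ + mB cosθ₁ = mB(cosθ₁ − cosθ₂).
W = (3.75×10⁻⁴)(0.476)·(cos150° − cos180°) = (1.785×10⁻⁴)·(+0.1340) = 2.391×10⁻⁵ J.

W ≈ 2.39×10⁻⁵ J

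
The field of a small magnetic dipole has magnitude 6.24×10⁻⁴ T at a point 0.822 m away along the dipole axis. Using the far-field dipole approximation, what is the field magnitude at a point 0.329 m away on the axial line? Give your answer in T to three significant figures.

Dipole fields scale as 1/r³ in the far field; the geometry is the same at both points.
B₂ = B₁ · (r₁/r₂)³ = 6.24×10⁻⁴ · (0.822/0.329)³.
(r₁/r₂)³ = (2.498)³ = 15.6.
B₂ ≈ 0.009732 T.

B ≈ 0.00973 T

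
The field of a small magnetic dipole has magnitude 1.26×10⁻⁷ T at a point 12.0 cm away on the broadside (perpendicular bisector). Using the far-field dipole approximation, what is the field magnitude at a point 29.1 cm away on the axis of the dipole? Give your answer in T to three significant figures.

Dipole fields scale as 1/r³ in the far field.
The axial field is twice the equatorial field at the same r, so the geometry factor is 2/1.
B₂ = B₁ · (2/1) · (r₁/r₂)³ = 1.26×10⁻⁷ · 2 · (12.0/29.1)³.
(r₁/r₂)³ = (0.4124)³ = 0.07012.
B₂ ≈ 1.767×10⁻⁸ T.

B ≈ 1.77×10⁻⁸ T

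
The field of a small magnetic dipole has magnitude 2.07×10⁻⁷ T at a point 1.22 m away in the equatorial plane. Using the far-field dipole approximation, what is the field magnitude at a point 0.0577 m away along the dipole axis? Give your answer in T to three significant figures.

B ≈ 0.00391 T

Dipole fields scale as 1/r³ in the far field.
The axial field is twice the equatorial field at the same r, so the geometry factor is 2/1.
B₂ = B₁ · (2/1) · (r₁/r₂)³ = 2.07×10⁻⁷ · 2 · (1.22/0.0577)³.
(r₁/r₂)³ = (21.14)³ = 9453.
B₂ ≈ 0.003913 T.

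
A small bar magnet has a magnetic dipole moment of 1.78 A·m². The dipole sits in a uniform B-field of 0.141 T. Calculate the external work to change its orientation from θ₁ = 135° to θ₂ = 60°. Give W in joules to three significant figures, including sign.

W_ext = ΔU = −mB cosθ₂ + mB cosθ₁ = mB(cosθ₁ − cosθ₂).
W = (1.78)(0.141)·(cos135° − cos60°) = (0.2510)·(-1.2071) = -0.3030 J.

W ≈ -0.303 J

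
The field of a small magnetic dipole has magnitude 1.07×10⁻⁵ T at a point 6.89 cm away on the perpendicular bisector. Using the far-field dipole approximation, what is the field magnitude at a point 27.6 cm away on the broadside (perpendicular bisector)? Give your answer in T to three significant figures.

B ≈ 1.66×10⁻⁷ T

Dipole fields scale as 1/r³ in the far field; the geometry is the same at both points.
B₂ = B₁ · (r₁/r₂)³ = 1.07×10⁻⁵ · (6.89/27.6)³.
(r₁/r₂)³ = (0.2496)³ = 0.01556.
B₂ ≈ 1.665×10⁻⁷ T.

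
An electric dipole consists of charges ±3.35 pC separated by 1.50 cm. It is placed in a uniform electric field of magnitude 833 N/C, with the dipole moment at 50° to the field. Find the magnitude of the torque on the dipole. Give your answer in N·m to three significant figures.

τ ≈ 3.21×10⁻¹¹ N·m

Dipole moment p = qd = (3.35×10⁻¹² C)(0.0150 m) = 5.025×10⁻¹⁴ C·m.
Torque on an electric dipole: τ = pE sinθ.
τ = (5.025×10⁻¹⁴)(833)·sin50° = 3.207×10⁻¹¹ N·m.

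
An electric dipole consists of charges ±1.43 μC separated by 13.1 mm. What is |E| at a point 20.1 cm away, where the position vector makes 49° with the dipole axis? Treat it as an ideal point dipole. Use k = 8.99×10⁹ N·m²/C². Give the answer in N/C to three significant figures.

E ≈ 3.14×10⁴ N/C

Dipole moment p = qd = (1.43×10⁻⁶ C)(0.0131 m) = 1.873×10⁻⁸ C·m.
At angle θ the dipole field magnitude is E = (kp/r³)·√(1 + 3cos²θ).
kp/r³ = (8.99×10⁹)(1.873×10⁻⁸) / (0.201)³ = 2.074×10⁴ N/C.
√(1 + 3cos²49°) = √(1 + 3·0.4304) = √2.2912 ≈ 1.5137.
E ≈ 2.074×10⁴ × 1.514 = 3.139×10⁴ N/C.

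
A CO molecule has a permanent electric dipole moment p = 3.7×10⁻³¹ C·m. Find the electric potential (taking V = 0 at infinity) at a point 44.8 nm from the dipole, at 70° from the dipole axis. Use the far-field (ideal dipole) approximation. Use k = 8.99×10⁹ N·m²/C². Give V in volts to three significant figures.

V ≈ 5.67×10⁻⁷ V

The dipole potential is V = kp cosθ / r².
V = (8.99×10⁹)(3.70×10⁻³¹)·cos70° / (4.48×10⁻⁸)² = 5.668×10⁻⁷ V.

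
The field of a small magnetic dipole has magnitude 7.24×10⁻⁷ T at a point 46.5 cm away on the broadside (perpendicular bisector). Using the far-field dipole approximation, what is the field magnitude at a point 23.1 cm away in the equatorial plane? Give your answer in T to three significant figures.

B ≈ 5.91×10⁻⁶ T

Dipole fields scale as 1/r³ in the far field; the geometry is the same at both points.
B₂ = B₁ · (r₁/r₂)³ = 7.24×10⁻⁷ · (46.5/23.1)³.
(r₁/r₂)³ = (2.013)³ = 8.157.
B₂ ≈ 5.906×10⁻⁶ T.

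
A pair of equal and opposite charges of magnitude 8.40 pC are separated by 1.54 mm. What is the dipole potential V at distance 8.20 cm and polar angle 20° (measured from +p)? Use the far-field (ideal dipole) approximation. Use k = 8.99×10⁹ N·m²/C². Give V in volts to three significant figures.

V ≈ 0.0163 V

Dipole moment p = qd = (8.40×10⁻¹² C)(0.00154 m) = 1.294×10⁻¹⁴ C·m.
The dipole potential is V = kp cosθ / r².
V = (8.99×10⁹)(1.294×10⁻¹⁴)·cos20° / (0.0820)² = 0.01626 V.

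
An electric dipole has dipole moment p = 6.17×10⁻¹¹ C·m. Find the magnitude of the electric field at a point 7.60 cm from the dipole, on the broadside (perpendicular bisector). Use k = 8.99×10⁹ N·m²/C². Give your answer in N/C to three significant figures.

E ≈ 1260 N/C

In the equatorial plane E = kp/r³.
E = (8.99×10⁹)(6.17×10⁻¹¹) / (0.0760)³ = 1264 N/C.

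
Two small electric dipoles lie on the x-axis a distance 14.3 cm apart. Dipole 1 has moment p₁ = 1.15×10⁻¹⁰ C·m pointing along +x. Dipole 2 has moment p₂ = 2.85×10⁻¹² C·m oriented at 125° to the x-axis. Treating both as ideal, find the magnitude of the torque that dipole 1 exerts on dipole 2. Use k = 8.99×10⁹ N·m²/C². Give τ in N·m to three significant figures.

The second dipole sits on the axis of the first, so the field there is axial: E₁ = 2kp₁/r³ along +x.
E₁ = 2(8.99×10⁹)(1.15×10⁻¹⁰)/(0.143)³ = 707.1 N/C.
Torque on the second dipole: τ = p₂ E₁ sinθ.
τ = (2.85×10⁻¹²)(707.1)·sin125° = 1.651×10⁻⁹ N·m.

τ ≈ 1.65×10⁻⁹ N·m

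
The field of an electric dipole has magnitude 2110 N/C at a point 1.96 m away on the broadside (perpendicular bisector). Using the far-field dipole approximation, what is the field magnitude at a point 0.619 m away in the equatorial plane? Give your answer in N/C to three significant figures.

E ≈ 6.70×10⁴ N/C

Dipole fields scale as 1/r³ in the far field; the geometry is the same at both points.
E₂ = E₁ · (r₁/r₂)³ = 2110 · (1.96/0.619)³.
(r₁/r₂)³ = (3.166)³ = 31.75.
E₂ ≈ 6.699×10⁴ N/C.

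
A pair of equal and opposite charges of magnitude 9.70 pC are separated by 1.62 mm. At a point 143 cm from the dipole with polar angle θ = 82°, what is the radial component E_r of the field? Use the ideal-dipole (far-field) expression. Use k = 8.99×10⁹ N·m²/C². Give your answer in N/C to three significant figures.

Dipole moment p = qd = (9.70×10⁻¹² C)(0.00162 m) = 1.571×10⁻¹⁴ C·m.
For a dipole, E_r = (2kp cosθ)/r³.
kp/r³ = (8.99×10⁹)(1.571×10⁻¹⁴)/(1.43)³ = 4.830×10⁻⁵ N/C.
E_r = 2·4.830×10⁻⁵·cos82° = 1.344×10⁻⁵ N/C.

E_r ≈ 1.34×10⁻⁵ N/C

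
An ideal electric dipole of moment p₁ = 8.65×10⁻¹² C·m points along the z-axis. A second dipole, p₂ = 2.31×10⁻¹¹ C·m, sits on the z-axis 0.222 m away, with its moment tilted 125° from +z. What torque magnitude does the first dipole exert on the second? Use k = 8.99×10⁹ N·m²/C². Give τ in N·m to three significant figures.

τ ≈ 2.69×10⁻¹⁰ N·m

The second dipole sits on the axis of the first, so the field there is axial: E₁ = 2kp₁/r³ along +z.
E₁ = 2(8.99×10⁹)(8.65×10⁻¹²)/(0.222)³ = 14.22 N/C.
Torque on the second dipole: τ = p₂ E₁ sinθ.
τ = (2.31×10⁻¹¹)(14.22)·sin125° = 2.690×10⁻¹⁰ N·m.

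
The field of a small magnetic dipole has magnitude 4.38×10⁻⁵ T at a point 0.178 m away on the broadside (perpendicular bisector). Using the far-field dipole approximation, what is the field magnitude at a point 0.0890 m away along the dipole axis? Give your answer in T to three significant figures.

Dipole fields scale as 1/r³ in the far field.
The axial field is twice the equatorial field at the same r, so the geometry factor is 2/1.
B₂ = B₁ · (2/1) · (r₁/r₂)³ = 4.38×10⁻⁵ · 2 · (0.178/0.0890)³.
(r₁/r₂)³ = (2)³ = 8.
B₂ ≈ 7.008×10⁻⁴ T.

B ≈ 7.01×10⁻⁴ T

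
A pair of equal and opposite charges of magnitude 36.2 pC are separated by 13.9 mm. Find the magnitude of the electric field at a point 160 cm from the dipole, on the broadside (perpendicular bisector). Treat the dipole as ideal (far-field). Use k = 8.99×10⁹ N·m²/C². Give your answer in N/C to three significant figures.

Dipole moment p = qd = (3.62×10⁻¹¹ C)(0.0139 m) = 5.032×10⁻¹³ C·m.
On the perpendicular bisector E = kp/r³ (half the axial value at the same distance).
E = (8.99×10⁹)(5.032×10⁻¹³) / (1.60)³ = 0.001104 N/C.

E ≈ 0.00110 N/C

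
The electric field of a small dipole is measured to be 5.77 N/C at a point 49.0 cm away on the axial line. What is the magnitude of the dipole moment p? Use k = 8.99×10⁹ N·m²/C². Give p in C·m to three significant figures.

On axis E = 2kp/r³, so p = Er³/(2k).
p = (5.77)·(0.490)³ / (2·8.99×10⁹) = 3.775×10⁻¹¹ C·m.

p ≈ 3.78×10⁻¹¹ C·m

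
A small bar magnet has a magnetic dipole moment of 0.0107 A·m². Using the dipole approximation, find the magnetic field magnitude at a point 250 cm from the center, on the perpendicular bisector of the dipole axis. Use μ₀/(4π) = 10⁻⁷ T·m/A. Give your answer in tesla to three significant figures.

In the equatorial plane B = (μ₀/4π)·m/r³ (half the axial value).
B = (10⁻⁷)·(0.0107) / (2.50)³ = 6.848×10⁻¹¹ T.

B ≈ 6.85×10⁻¹¹ T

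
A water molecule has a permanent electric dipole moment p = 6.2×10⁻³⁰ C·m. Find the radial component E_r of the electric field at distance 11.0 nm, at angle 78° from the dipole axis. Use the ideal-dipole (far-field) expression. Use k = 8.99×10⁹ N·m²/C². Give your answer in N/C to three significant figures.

E_r ≈ 1.74×10⁴ N/C

For a dipole, E_r = (2kp cosθ)/r³.
kp/r³ = (8.99×10⁹)(6.20×10⁻³⁰)/(1.10×10⁻⁸)³ = 4.188×10⁴ N/C.
E_r = 2·4.188×10⁴·cos78° = 1.741×10⁴ N/C.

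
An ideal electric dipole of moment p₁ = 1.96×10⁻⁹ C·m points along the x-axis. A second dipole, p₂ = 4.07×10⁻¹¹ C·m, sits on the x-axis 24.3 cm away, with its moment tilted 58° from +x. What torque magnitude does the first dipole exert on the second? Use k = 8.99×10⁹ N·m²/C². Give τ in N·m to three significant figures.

τ ≈ 8.48×10⁻⁸ N·m

The second dipole sits on the axis of the first, so the field there is axial: E₁ = 2kp₁/r³ along +x.
E₁ = 2(8.99×10⁹)(1.96×10⁻⁹)/(0.243)³ = 2456 N/C.
Torque on the second dipole: τ = p₂ E₁ sinθ.
τ = (4.07×10⁻¹¹)(2456)·sin58° = 8.477×10⁻⁸ N·m.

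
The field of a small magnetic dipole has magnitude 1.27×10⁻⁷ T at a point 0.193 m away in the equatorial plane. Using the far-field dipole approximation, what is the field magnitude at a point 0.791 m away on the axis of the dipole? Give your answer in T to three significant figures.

Dipole fields scale as 1/r³ in the far field.
The axial field is twice the equatorial field at the same r, so the geometry factor is 2/1.
B₂ = B₁ · (2/1) · (r₁/r₂)³ = 1.27×10⁻⁷ · 2 · (0.193/0.791)³.
(r₁/r₂)³ = (0.244)³ = 0.01453.
B₂ ≈ 3.690×10⁻⁹ T.

B ≈ 3.69×10⁻⁹ T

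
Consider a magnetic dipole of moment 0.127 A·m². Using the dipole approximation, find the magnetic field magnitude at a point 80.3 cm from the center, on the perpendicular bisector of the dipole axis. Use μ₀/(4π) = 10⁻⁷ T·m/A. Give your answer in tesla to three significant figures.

B ≈ 2.45×10⁻⁸ T

In the equatorial plane B = (μ₀/4π)·m/r³ (half the axial value).
B = (10⁻⁷)·(0.127) / (0.803)³ = 2.453×10⁻⁸ T.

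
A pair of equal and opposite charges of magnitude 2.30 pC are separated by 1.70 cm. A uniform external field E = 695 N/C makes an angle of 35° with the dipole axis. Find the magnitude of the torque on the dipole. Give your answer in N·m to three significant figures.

Dipole moment p = qd = (2.30×10⁻¹² C)(0.0170 m) = 3.91×10⁻¹⁴ C·m.
Torque on an electric dipole: τ = pE sinθ.
τ = (3.91×10⁻¹⁴)(695)·sin35° = 1.559×10⁻¹¹ N·m.

τ ≈ 1.56×10⁻¹¹ N·m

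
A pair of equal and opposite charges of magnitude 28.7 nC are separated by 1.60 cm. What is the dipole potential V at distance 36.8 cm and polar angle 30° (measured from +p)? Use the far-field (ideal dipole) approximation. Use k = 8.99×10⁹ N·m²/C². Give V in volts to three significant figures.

V ≈ 26.4 V

Dipole moment p = qd = (2.87×10⁻⁸ C)(0.0160 m) = 4.592×10⁻¹⁰ C·m.
The dipole potential is V = kp cosθ / r².
V = (8.99×10⁹)(4.592×10⁻¹⁰)·cos30° / (0.368)² = 26.40 V.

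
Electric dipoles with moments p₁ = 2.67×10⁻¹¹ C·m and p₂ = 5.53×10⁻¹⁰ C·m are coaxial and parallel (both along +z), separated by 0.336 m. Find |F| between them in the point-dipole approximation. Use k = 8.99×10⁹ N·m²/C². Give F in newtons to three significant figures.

F ≈ 6.25×10⁻⁸ N

On-axis field of dipole 1 at distance r: E = 2kp₁/r³. Force on dipole 2 is F = p₂·dE/dr (gradient along axis).
dE/dr = −6kp₁/r⁴, so |F| = 6kp₁p₂/r⁴ (attractive for aligned moments).
F = 6(8.99×10⁹)(2.67×10⁻¹¹)(5.53×10⁻¹⁰)/(0.336)⁴ = 6.249×10⁻⁸ N.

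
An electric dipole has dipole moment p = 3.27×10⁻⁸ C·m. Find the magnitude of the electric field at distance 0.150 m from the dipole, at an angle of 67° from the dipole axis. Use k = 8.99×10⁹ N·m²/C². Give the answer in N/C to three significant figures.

E ≈ 1.05×10⁵ N/C

At angle θ the dipole field magnitude is E = (kp/r³)·√(1 + 3cos²θ).
kp/r³ = (8.99×10⁹)(3.27×10⁻⁸) / (0.150)³ = 8.710×10⁴ N/C.
√(1 + 3cos²67°) = √(1 + 3·0.1527) = √1.4580 ≈ 1.2075.
E ≈ 8.710×10⁴ × 1.207 = 1.052×10⁵ N/C.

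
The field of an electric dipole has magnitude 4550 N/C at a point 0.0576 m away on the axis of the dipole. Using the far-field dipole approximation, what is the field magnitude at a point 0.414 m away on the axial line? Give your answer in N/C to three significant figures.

E ≈ 12.3 N/C

Dipole fields scale as 1/r³ in the far field; the geometry is the same at both points.
E₂ = E₁ · (r₁/r₂)³ = 4550 · (0.0576/0.414)³.
(r₁/r₂)³ = (0.1391)³ = 0.002693.
E₂ ≈ 12.25 N/C.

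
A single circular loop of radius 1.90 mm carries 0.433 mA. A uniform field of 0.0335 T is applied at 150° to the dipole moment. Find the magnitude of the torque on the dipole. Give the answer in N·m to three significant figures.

τ ≈ 8.23×10⁻¹¹ N·m

Magnetic moment m = IA = Iπa² = (4.33×10⁻⁴)·π·(0.00190)² = 4.911×10⁻⁹ A·m².
Torque on a magnetic dipole: τ = mB sinθ.
τ = (4.911×10⁻⁹)(0.0335)·sin150° = 8.226×10⁻¹¹ N·m.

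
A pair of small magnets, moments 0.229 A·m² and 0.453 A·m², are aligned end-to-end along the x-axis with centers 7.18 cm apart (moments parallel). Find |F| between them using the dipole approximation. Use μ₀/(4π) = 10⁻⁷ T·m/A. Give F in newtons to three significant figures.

F ≈ 0.00234 N

On-axis B of dipole 1: B = (μ₀/4π)·2m₁/r³. Force on dipole 2: F = m₂·dB/dr.
dB/dr = −(μ₀/4π)·6m₁/r⁴, so |F| = (μ₀/4π)·6m₁m₂/r⁴.
F = 6(10⁻⁷)(0.229)(0.453)/(0.0718)⁴ = 0.002342 N.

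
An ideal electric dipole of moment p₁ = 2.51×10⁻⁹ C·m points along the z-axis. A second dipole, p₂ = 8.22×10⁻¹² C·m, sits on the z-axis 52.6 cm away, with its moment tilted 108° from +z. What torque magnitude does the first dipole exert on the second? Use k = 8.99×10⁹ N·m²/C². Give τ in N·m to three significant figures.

The second dipole sits on the axis of the first, so the field there is axial: E₁ = 2kp₁/r³ along +z.
E₁ = 2(8.99×10⁹)(2.51×10⁻⁹)/(0.526)³ = 310.1 N/C.
Torque on the second dipole: τ = p₂ E₁ sinθ.
τ = (8.22×10⁻¹²)(310.1)·sin108° = 2.424×10⁻⁹ N·m.

τ ≈ 2.42×10⁻⁹ N·m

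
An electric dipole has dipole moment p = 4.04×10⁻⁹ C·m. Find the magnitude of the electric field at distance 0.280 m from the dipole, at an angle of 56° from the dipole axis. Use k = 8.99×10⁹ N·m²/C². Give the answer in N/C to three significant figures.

At angle θ the dipole field magnitude is E = (kp/r³)·√(1 + 3cos²θ).
kp/r³ = (8.99×10⁹)(4.04×10⁻⁹) / (0.280)³ = 1655 N/C.
√(1 + 3cos²56°) = √(1 + 3·0.3127) = √1.9381 ≈ 1.3922.
E ≈ 1655 × 1.392 = 2303 N/C.

E ≈ 2300 N/C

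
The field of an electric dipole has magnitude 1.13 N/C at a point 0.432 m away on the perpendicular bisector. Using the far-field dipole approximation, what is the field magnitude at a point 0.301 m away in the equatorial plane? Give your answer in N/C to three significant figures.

E ≈ 3.34 N/C

Dipole fields scale as 1/r³ in the far field; the geometry is the same at both points.
E₂ = E₁ · (r₁/r₂)³ = 1.13 · (0.432/0.301)³.
(r₁/r₂)³ = (1.435)³ = 2.956.
E₂ ≈ 3.341 N/C.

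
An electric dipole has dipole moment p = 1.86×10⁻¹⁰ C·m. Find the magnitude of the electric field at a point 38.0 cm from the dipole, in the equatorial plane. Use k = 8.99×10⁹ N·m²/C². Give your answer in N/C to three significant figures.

In the equatorial plane E = kp/r³.
E = (8.99×10⁹)(1.86×10⁻¹⁰) / (0.380)³ = 30.47 N/C.

E ≈ 30.5 N/C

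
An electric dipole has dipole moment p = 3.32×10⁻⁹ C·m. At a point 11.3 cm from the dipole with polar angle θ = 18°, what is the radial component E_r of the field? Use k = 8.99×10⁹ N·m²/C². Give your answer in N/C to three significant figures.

E_r ≈ 3.93×10⁴ N/C

For a dipole, E_r = (2kp cosθ)/r³.
kp/r³ = (8.99×10⁹)(3.32×10⁻⁹)/(0.113)³ = 2.069×10⁴ N/C.
E_r = 2·2.069×10⁴·cos18° = 3.935×10⁴ N/C.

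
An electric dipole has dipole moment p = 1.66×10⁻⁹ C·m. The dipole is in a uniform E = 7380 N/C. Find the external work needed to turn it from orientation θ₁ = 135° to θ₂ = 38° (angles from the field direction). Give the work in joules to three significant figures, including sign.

W_ext = ΔU = U(θ₂) − U(θ₁) = −pE cosθ₂ − (−pE cosθ₁) = pE(cosθ₁ − cosθ₂).
W = (1.66×10⁻⁹)(7380)·(cos135° − cos38°) = (1.225×10⁻⁵)·(-1.4951) = -1.832×10⁻⁵ J.

W ≈ -1.83×10⁻⁵ J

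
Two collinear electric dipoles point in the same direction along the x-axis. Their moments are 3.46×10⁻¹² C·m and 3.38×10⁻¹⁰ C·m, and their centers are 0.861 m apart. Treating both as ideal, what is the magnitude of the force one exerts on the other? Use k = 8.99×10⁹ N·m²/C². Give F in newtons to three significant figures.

F ≈ 1.15×10⁻¹⁰ N

On-axis field of dipole 1 at distance r: E = 2kp₁/r³. Force on dipole 2 is F = p₂·dE/dr (gradient along axis).
dE/dr = −6kp₁/r⁴, so |F| = 6kp₁p₂/r⁴ (attractive for aligned moments).
F = 6(8.99×10⁹)(3.46×10⁻¹²)(3.38×10⁻¹⁰)/(0.861)⁴ = 1.148×10⁻¹⁰ N.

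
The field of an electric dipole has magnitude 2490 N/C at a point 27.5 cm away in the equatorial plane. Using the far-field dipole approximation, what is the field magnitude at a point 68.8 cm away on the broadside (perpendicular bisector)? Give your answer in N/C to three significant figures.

Dipole fields scale as 1/r³ in the far field; the geometry is the same at both points.
E₂ = E₁ · (r₁/r₂)³ = 2490 · (27.5/68.8)³.
(r₁/r₂)³ = (0.3997)³ = 0.06386.
E₂ ≈ 159.0 N/C.

E ≈ 159 N/C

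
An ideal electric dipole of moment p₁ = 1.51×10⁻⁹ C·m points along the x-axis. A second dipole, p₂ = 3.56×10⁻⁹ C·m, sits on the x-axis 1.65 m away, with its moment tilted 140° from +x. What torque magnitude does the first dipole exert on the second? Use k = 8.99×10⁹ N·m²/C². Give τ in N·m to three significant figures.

τ ≈ 1.38×10⁻⁸ N·m

The second dipole sits on the axis of the first, so the field there is axial: E₁ = 2kp₁/r³ along +x.
E₁ = 2(8.99×10⁹)(1.51×10⁻⁹)/(1.65)³ = 6.044 N/C.
Torque on the second dipole: τ = p₂ E₁ sinθ.
τ = (3.56×10⁻⁹)(6.044)·sin140° = 1.383×10⁻⁸ N·m.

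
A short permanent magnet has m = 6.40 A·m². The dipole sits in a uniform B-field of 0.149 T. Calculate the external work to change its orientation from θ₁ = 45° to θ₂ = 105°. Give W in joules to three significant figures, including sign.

W ≈ 0.921 J

W_ext = ΔU = −mB cosθ₂ + mB cosθ₁ = mB(cosθ₁ − cosθ₂).
W = (6.40)(0.149)·(cos45° − cos105°) = (0.9536)·(+0.9659) = 0.9211 J.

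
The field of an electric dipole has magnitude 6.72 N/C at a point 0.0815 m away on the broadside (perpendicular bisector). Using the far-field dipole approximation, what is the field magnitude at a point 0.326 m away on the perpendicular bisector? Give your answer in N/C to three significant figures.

Dipole fields scale as 1/r³ in the far field; the geometry is the same at both points.
E₂ = E₁ · (r₁/r₂)³ = 6.72 · (0.0815/0.326)³.
(r₁/r₂)³ = (0.25)³ = 0.01562.
E₂ ≈ 0.1050 N/C.

E ≈ 0.105 N/C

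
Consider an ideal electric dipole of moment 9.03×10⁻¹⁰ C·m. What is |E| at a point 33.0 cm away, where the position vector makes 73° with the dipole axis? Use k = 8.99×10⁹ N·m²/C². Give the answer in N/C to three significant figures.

At angle θ the dipole field magnitude is E = (kp/r³)·√(1 + 3cos²θ).
kp/r³ = (8.99×10⁹)(9.03×10⁻¹⁰) / (0.330)³ = 225.9 N/C.
√(1 + 3cos²73°) = √(1 + 3·0.0855) = √1.2564 ≈ 1.1209.
E ≈ 225.9 × 1.121 = 253.2 N/C.

E ≈ 253 N/C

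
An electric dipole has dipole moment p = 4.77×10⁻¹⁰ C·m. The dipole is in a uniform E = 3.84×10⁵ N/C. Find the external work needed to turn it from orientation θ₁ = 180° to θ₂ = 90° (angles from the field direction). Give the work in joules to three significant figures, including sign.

W ≈ -1.83×10⁻⁴ J

W_ext = ΔU = U(θ₂) − U(θ₁) = −pE cosθ₂ − (−pE cosθ₁) = pE(cosθ₁ − cosθ₂).
W = (4.77×10⁻¹⁰)(3.84×10⁵)·(cos180° − cos90°) = (1.832×10⁻⁴)·(-1.0000) = -1.832×10⁻⁴ J.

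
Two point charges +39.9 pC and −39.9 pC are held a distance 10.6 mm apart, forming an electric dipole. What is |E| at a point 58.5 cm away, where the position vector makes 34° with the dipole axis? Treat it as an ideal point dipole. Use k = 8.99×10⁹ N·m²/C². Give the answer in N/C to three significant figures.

E ≈ 0.0332 N/C

Dipole moment p = qd = (3.99×10⁻¹¹ C)(0.0106 m) = 4.229×10⁻¹³ C·m.
At angle θ the dipole field magnitude is E = (kp/r³)·√(1 + 3cos²θ).
kp/r³ = (8.99×10⁹)(4.229×10⁻¹³) / (0.585)³ = 0.01899 N/C.
√(1 + 3cos²34°) = √(1 + 3·0.6873) = √3.0619 ≈ 1.7498.
E ≈ 0.01899 × 1.750 = 0.03323 N/C.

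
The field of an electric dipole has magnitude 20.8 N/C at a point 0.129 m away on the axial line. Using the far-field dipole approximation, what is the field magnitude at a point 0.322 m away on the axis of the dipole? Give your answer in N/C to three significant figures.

Dipole fields scale as 1/r³ in the far field; the geometry is the same at both points.
E₂ = E₁ · (r₁/r₂)³ = 20.8 · (0.129/0.322)³.
(r₁/r₂)³ = (0.4006)³ = 0.0643.
E₂ ≈ 1.337 N/C.

E ≈ 1.34 N/C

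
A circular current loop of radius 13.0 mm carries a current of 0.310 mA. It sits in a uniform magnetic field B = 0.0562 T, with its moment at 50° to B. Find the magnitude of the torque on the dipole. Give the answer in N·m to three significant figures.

τ ≈ 7.09×10⁻⁹ N·m

Magnetic moment m = IA = Iπa² = (3.10×10⁻⁴)·π·(0.0130)² = 1.646×10⁻⁷ A·m².
Torque on a magnetic dipole: τ = mB sinθ.
τ = (1.646×10⁻⁷)(0.0562)·sin50° = 7.086×10⁻⁹ N·m.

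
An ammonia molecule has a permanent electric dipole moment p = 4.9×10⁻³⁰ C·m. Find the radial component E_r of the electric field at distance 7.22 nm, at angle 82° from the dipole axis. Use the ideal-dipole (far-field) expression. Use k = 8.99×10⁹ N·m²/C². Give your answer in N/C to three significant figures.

For a dipole, E_r = (2kp cosθ)/r³.
kp/r³ = (8.99×10⁹)(4.90×10⁻³⁰)/(7.22×10⁻⁹)³ = 1.170×10⁵ N/C.
E_r = 2·1.170×10⁵·cos82° = 3.258×10⁴ N/C.

E_r ≈ 3.26×10⁴ N/C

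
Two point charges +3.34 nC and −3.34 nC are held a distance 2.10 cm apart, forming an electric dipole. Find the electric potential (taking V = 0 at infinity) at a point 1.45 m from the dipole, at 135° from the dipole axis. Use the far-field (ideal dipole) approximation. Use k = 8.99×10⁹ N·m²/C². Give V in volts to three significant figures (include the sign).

Dipole moment p = qd = (3.34×10⁻⁹ C)(0.0210 m) = 7.014×10⁻¹¹ C·m.
The dipole potential is V = kp cosθ / r².
V = (8.99×10⁹)(7.014×10⁻¹¹)·cos135° / (1.45)² = -0.2121 V.

V ≈ -0.212 V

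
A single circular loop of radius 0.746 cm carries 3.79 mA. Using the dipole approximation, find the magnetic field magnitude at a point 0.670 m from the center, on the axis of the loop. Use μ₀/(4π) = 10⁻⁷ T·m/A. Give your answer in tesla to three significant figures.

Magnetic moment m = IA = Iπa² = (0.00379)·π·(0.00746)² = 6.626×10⁻⁷ A·m².
On axis B = (μ₀/4π)·2m/r³.
B = 2·(10⁻⁷)·(6.626×10⁻⁷) / (0.670)³ = 4.406×10⁻¹³ T.

B ≈ 4.41×10⁻¹³ T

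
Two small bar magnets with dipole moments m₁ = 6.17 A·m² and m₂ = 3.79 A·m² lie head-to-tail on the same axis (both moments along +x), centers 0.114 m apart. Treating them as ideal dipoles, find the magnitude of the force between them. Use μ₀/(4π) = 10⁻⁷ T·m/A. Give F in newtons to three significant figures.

F ≈ 0.0831 N

On-axis B of dipole 1: B = (μ₀/4π)·2m₁/r³. Force on dipole 2: F = m₂·dB/dr.
dB/dr = −(μ₀/4π)·6m₁/r⁴, so |F| = (μ₀/4π)·6m₁m₂/r⁴.
F = 6(10⁻⁷)(6.17)(3.79)/(0.114)⁴ = 0.08307 N.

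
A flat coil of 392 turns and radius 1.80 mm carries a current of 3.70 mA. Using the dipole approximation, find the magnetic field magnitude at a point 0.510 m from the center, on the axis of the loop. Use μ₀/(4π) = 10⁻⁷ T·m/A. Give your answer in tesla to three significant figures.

m = NIA = NIπa² = 392·(0.00370)·π·(0.00180)² = 1.476×10⁻⁵ A·m².
On axis B = (μ₀/4π)·2m/r³.
B = 2·(10⁻⁷)·(1.476×10⁻⁵) / (0.510)³ = 2.225×10⁻¹¹ T.

B ≈ 2.23×10⁻¹¹ T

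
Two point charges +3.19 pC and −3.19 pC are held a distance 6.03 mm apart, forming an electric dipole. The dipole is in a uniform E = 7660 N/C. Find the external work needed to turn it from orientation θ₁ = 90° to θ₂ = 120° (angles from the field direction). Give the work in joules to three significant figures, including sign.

Dipole moment p = qd = (3.19×10⁻¹² C)(0.00603 m) = 1.924×10⁻¹⁴ C·m.
W_ext = ΔU = U(θ₂) − U(θ₁) = −pE cosθ₂ − (−pE cosθ₁) = pE(cosθ₁ − cosθ₂).
W = (1.924×10⁻¹⁴)(7660)·(cos90° − cos120°) = (1.474×10⁻¹⁰)·(+0.5000) = 7.369×10⁻¹¹ J.

W ≈ 7.37×10⁻¹¹ J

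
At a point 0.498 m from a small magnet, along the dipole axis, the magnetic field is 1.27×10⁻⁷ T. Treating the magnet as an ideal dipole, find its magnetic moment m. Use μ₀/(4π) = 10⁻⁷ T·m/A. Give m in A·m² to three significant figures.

m ≈ 0.0784 A·m²

On axis B = (μ₀/4π)·2m/r³, so m = Br³·4π/(μ₀·2).
m = (1.27×10⁻⁷)·(0.498)³ / (2·10⁻⁷) = 0.07843 A·m².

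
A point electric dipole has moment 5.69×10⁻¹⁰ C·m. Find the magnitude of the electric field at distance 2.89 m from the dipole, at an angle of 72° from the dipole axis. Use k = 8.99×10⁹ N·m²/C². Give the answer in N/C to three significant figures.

E ≈ 0.240 N/C

At angle θ the dipole field magnitude is E = (kp/r³)·√(1 + 3cos²θ).
kp/r³ = (8.99×10⁹)(5.69×10⁻¹⁰) / (2.89)³ = 0.2119 N/C.
√(1 + 3cos²72°) = √(1 + 3·0.0955) = √1.2865 ≈ 1.1342.
E ≈ 0.2119 × 1.134 = 0.2404 N/C.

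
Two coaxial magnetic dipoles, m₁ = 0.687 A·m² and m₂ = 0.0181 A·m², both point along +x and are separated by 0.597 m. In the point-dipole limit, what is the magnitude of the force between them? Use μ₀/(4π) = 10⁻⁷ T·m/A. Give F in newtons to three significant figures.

On-axis B of dipole 1: B = (μ₀/4π)·2m₁/r³. Force on dipole 2: F = m₂·dB/dr.
dB/dr = −(μ₀/4π)·6m₁/r⁴, so |F| = (μ₀/4π)·6m₁m₂/r⁴.
F = 6(10⁻⁷)(0.687)(0.0181)/(0.597)⁴ = 5.873×10⁻⁸ N.

F ≈ 5.87×10⁻⁸ N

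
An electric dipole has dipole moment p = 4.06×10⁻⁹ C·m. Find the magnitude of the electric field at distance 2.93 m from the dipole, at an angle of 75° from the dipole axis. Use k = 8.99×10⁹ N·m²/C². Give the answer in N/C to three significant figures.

At angle θ the dipole field magnitude is E = (kp/r³)·√(1 + 3cos²θ).
kp/r³ = (8.99×10⁹)(4.06×10⁻⁹) / (2.93)³ = 1.451 N/C.
√(1 + 3cos²75°) = √(1 + 3·0.0670) = √1.2010 ≈ 1.0959.
E ≈ 1.451 × 1.096 = 1.590 N/C.

E ≈ 1.59 N/C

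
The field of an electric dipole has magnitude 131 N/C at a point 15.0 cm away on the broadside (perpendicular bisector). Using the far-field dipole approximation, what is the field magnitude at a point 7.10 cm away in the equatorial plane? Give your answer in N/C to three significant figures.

Dipole fields scale as 1/r³ in the far field; the geometry is the same at both points.
E₂ = E₁ · (r₁/r₂)³ = 131 · (15.0/7.10)³.
(r₁/r₂)³ = (2.113)³ = 9.43.
E₂ ≈ 1235 N/C.

E ≈ 1240 N/C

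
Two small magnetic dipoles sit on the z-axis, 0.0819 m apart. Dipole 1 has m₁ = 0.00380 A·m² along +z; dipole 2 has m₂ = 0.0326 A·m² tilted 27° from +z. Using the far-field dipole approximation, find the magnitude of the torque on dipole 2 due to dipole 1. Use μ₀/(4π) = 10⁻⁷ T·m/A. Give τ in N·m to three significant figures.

τ ≈ 2.05×10⁻⁸ N·m

Dipole B is on the axis of dipole A, so B₁ there is axial: B₁ = (μ₀/4π)·2m₁/r³ along +z.
B₁ = 2(10⁻⁷)(0.00380)/(0.0819)³ = 1.383×10⁻⁶ T.
τ = m₂ B₁ sinθ.
τ = (0.0326)(1.383×10⁻⁶)·sin27° = 2.048×10⁻⁸ N·m.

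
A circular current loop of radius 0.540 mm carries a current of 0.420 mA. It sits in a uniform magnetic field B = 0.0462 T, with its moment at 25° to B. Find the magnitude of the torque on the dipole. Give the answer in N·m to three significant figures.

Magnetic moment m = IA = Iπa² = (4.20×10⁻⁴)·π·(5.40×10⁻⁴)² = 3.848×10⁻¹⁰ A·m².
Torque on a magnetic dipole: τ = mB sinθ.
τ = (3.848×10⁻¹⁰)(0.0462)·sin25° = 7.513×10⁻¹² N·m.

τ ≈ 7.51×10⁻¹² N·m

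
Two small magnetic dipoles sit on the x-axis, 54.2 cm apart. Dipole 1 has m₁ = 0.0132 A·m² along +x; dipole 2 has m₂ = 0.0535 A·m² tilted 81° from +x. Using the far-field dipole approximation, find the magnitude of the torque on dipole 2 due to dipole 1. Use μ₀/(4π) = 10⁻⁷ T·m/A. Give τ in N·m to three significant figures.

τ ≈ 8.76×10⁻¹⁰ N·m

Dipole B is on the axis of dipole A, so B₁ there is axial: B₁ = (μ₀/4π)·2m₁/r³ along +x.
B₁ = 2(10⁻⁷)(0.0132)/(0.542)³ = 1.658×10⁻⁸ T.
τ = m₂ B₁ sinθ.
τ = (0.0535)(1.658×10⁻⁸)·sin81° = 8.762×10⁻¹⁰ N·m.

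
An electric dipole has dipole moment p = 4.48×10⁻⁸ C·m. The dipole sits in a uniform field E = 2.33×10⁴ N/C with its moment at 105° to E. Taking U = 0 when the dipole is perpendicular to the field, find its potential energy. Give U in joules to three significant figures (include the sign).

U ≈ 2.70×10⁻⁴ J

U = −p·E = −pE cosθ.
U = −(4.48×10⁻⁸)(2.33×10⁴)·cos105° = 2.702×10⁻⁴ J.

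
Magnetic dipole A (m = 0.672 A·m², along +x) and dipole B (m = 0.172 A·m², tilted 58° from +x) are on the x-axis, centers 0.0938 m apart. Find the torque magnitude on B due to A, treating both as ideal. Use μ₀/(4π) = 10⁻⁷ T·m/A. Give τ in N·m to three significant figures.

τ ≈ 2.38×10⁻⁵ N·m

Dipole B is on the axis of dipole A, so B₁ there is axial: B₁ = (μ₀/4π)·2m₁/r³ along +x.
B₁ = 2(10⁻⁷)(0.672)/(0.0938)³ = 1.629×10⁻⁴ T.
τ = m₂ B₁ sinθ.
τ = (0.172)(1.629×10⁻⁴)·sin58° = 2.375×10⁻⁵ N·m.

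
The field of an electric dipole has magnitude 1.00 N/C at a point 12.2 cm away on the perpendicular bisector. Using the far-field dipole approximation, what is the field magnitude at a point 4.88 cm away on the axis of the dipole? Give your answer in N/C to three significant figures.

Dipole fields scale as 1/r³ in the far field.
The axial field is twice the equatorial field at the same r, so the geometry factor is 2/1.
E₂ = E₁ · (2/1) · (r₁/r₂)³ = 1.00 · 2 · (12.2/4.88)³.
(r₁/r₂)³ = (2.5)³ = 15.62.
E₂ ≈ 31.25 N/C.

E ≈ 31.2 N/C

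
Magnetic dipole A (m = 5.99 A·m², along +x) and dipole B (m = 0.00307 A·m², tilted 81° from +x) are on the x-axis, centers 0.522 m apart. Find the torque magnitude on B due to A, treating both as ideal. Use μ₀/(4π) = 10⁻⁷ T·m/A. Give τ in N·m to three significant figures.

τ ≈ 2.55×10⁻⁸ N·m

Dipole B is on the axis of dipole A, so B₁ there is axial: B₁ = (μ₀/4π)·2m₁/r³ along +x.
B₁ = 2(10⁻⁷)(5.99)/(0.522)³ = 8.423×10⁻⁶ T.
τ = m₂ B₁ sinθ.
τ = (0.00307)(8.423×10⁻⁶)·sin81° = 2.554×10⁻⁸ N·m.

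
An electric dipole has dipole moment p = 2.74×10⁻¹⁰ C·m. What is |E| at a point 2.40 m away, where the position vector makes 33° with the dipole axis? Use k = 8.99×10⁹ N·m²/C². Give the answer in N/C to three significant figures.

E ≈ 0.314 N/C

At angle θ the dipole field magnitude is E = (kp/r³)·√(1 + 3cos²θ).
kp/r³ = (8.99×10⁹)(2.74×10⁻¹⁰) / (2.40)³ = 0.1782 N/C.
√(1 + 3cos²33°) = √(1 + 3·0.7034) = √3.1101 ≈ 1.7635.
E ≈ 0.1782 × 1.764 = 0.3142 N/C.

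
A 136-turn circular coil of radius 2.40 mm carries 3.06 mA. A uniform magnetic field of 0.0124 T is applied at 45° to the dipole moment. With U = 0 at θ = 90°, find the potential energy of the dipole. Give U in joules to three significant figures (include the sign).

U ≈ -6.60×10⁻⁸ J

m = NIA = NIπa² = 136·(0.00306)·π·(0.00240)² = 7.531×10⁻⁶ A·m².
U = −m·B = −mB cosθ.
U = −(7.531×10⁻⁶)(0.0124)·cos45° = -6.603×10⁻⁸ J.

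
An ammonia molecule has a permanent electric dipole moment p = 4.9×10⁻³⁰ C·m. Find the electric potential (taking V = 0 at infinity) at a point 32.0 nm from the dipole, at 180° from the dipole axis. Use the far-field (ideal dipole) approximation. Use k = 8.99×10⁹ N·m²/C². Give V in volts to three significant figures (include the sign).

V ≈ -4.30×10⁻⁵ V

The dipole potential is V = kp cosθ / r².
V = (8.99×10⁹)(4.90×10⁻³⁰)·cos180° / (3.20×10⁻⁸)² = -4.302×10⁻⁵ V.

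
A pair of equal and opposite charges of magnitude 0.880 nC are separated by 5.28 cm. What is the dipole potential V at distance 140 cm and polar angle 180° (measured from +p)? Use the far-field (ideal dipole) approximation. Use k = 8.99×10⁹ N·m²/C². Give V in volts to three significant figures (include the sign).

Dipole moment p = qd = (8.80×10⁻¹⁰ C)(0.0528 m) = 4.646×10⁻¹¹ C·m.
The dipole potential is V = kp cosθ / r².
V = (8.99×10⁹)(4.646×10⁻¹¹)·cos180° / (1.40)² = -0.2131 V.

V ≈ -0.213 V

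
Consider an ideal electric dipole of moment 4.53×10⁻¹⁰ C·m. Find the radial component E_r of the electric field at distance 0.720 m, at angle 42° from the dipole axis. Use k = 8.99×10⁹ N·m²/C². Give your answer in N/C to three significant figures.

For a dipole, E_r = (2kp cosθ)/r³.
kp/r³ = (8.99×10⁹)(4.53×10⁻¹⁰)/(0.720)³ = 10.91 N/C.
E_r = 2·10.91·cos42° = 16.22 N/C.

E_r ≈ 16.2 N/C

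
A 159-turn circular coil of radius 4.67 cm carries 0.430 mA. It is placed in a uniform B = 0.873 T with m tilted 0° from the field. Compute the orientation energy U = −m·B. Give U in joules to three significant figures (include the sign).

U ≈ -4.09×10⁻⁴ J

m = NIA = NIπa² = 159·(4.30×10⁻⁴)·π·(0.0467)² = 4.684×10⁻⁴ A·m².
U = −m·B = −mB cosθ.
U = −(4.684×10⁻⁴)(0.873)·cos0° = -4.089×10⁻⁴ J.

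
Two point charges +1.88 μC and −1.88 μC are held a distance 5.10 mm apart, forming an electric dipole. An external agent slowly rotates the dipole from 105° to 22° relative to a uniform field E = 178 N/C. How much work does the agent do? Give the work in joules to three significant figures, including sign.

Dipole moment p = qd = (1.88×10⁻⁶ C)(0.00510 m) = 9.588×10⁻⁹ C·m.
W_ext = ΔU = U(θ₂) − U(θ₁) = −pE cosθ₂ − (−pE cosθ₁) = pE(cosθ₁ − cosθ₂).
W = (9.588×10⁻⁹)(178)·(cos105° − cos22°) = (1.707×10⁻⁶)·(-1.1860) = -2.024×10⁻⁶ J.

W ≈ -2.02×10⁻⁶ J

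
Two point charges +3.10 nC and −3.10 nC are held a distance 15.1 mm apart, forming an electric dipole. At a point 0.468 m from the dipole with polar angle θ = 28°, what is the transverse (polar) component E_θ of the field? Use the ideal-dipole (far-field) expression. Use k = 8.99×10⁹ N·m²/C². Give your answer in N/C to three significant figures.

E_θ ≈ 1.93 N/C

Dipole moment p = qd = (3.10×10⁻⁹ C)(0.0151 m) = 4.681×10⁻¹¹ C·m.
For a dipole, E_θ = (kp sinθ)/r³.
kp/r³ = (8.99×10⁹)(4.681×10⁻¹¹)/(0.468)³ = 4.105 N/C.
E_θ = 4.105·sin28° = 1.927 N/C.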